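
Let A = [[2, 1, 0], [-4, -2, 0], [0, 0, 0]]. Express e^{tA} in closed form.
A has Jordan form J = [[0, 1, 0], [0, 0, 0], [0, 0, 0]] with A = PJP^{-1}, so e^{tA} = P e^{tJ} P^{-1}.

For a Jordan block J_k(λ), e^{tJ_k(λ)} = e^{λt} · (I + tN + t^2 N^2/2! + ... + t^{k-1} N^{k-1}/(k-1)!) where N is the nilpotent superdiagonal part.

Assembling the blocks and conjugating back gives the entries of e^{tA} as shown above.

e^{tA} = [[2*t + 1, t, 0], [-4*t, 1 - 2*t, 0], [0, 0, 1]]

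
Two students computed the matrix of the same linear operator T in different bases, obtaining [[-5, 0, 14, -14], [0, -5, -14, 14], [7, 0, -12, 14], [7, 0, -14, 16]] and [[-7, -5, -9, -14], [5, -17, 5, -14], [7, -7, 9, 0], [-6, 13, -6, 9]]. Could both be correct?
No.

Both have characteristic polynomial (x - 2)^2(x + 5)^2, but the minimal polynomial of A is (x - 2)(x + 5) while the minimal polynomial of B is (x - 2)(x + 5)^2. The minimal polynomial is a similarity invariant, so A and B are not similar.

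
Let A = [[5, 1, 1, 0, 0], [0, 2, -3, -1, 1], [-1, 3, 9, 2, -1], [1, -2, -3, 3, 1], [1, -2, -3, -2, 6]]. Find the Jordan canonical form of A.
The characteristic polynomial is det(xI - A) = (x - 5)^5, so the eigenvalues are 5 (algebraic multiplicity 5).

For λ = 5: rank(A - 5I) = 3, rank((A - 5I)^2) = 1, rank((A - 5I)^3) = 0. The eigenspace has dimension 5 - 3 = 2, so there are 2 Jordan blocks; the rank sequence gives block sizes [3, 2].

Assembling the blocks gives the Jordan form J above.

J = [[5, 1, 0, 0, 0], [0, 5, 1, 0, 0], [0, 0, 5, 0, 0], [0, 0, 0, 5, 1], [0, 0, 0, 0, 5]]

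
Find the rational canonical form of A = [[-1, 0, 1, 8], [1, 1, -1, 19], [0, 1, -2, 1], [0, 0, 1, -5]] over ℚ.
The invariant factors of A (the non-unit diagonal entries of the Smith normal form of xI - A over ℚ[x]) are (x + 3)(x + 4)(x^2 - 3), each dividing the next. The characteristic polynomial is their product, (x + 3)(x + 4)(x^2 - 3).

The rational canonical form is the block-diagonal matrix of companion matrices C(f_i):
R = [[0, 0, 0, 36], [1, 0, 0, 21], [0, 1, 0, -9], [0, 0, 1, -7]].

Note the characteristic polynomial does not split into linear factors over ℚ, so A has no Jordan form over ℚ; the rational canonical form exists over any field.

R = [[0, 0, 0, 36], [1, 0, 0, 21], [0, 1, 0, -9], [0, 0, 1, -7]]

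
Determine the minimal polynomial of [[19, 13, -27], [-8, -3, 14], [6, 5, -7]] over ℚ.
m_A(x) = (x - 3)^3

The characteristic polynomial factors as (x - 3)^3. The minimal polynomial is ∏(x - λ)^{k_λ} where k_λ is the size of the largest Jordan block at λ.

For λ = 3: rank(A - 3I) = 2, and the largest Jordan block has size 3 (the smallest k with rank((A - 3I)^k) = rank((A - 3I)^(k+1))).

So m_A(x) = (x - 3)^3.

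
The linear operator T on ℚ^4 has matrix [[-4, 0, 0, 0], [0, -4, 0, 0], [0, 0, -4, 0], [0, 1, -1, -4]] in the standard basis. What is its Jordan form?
The characteristic polynomial is det(xI - A) = (x + 4)^4, so the eigenvalues are -4 (algebraic multiplicity 4).

For λ = -4: rank(A + 4I) = 1, rank((A + 4I)^2) = 0. The eigenspace has dimension 4 - 1 = 3, so there are 3 Jordan blocks; the rank sequence gives block sizes [2, 1, 1].

Assembling the blocks gives the Jordan form J above.

J = [[-4, 1, 0, 0], [0, -4, 0, 0], [0, 0, -4, 0], [0, 0, 0, -4]]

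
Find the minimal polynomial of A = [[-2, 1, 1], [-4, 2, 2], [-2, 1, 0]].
m_A(x) = x^3

The characteristic polynomial factors as x^3. The minimal polynomial is ∏(x - λ)^{k_λ} where k_λ is the size of the largest Jordan block at λ.

For λ = 0: rank(A) = 2, and the largest Jordan block has size 3 (the smallest k with rank(A^k) = rank(A^(k+1))).

So m_A(x) = x^3.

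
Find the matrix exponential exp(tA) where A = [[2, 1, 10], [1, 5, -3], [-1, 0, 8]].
A has Jordan form J = [[5, 1, 0], [0, 5, 1], [0, 0, 5]] with A = PJP^{-1}, so e^{tA} = P e^{tJ} P^{-1}.

For a Jordan block J_k(λ), e^{tJ_k(λ)} = e^{λt} · (I + tN + t^2 N^2/2! + ... + t^{k-1} N^{k-1}/(k-1)!) where N is the nilpotent superdiagonal part.

Assembling the blocks and conjugating back gives the entries of e^{tA} as shown above.

e^{tA} = [[(1 - 3*t)*e^{5*t}, t*(2 - 3*t)*e^{5*t}/2, t*(20 - 3*t)*e^{5*t}/2], [t*e^{5*t}, (t^2 + 2)*e^{5*t}/2, t*(t - 6)*e^{5*t}/2], [-t*e^{5*t}, -t^2*e^{5*t}/2, (-t^2 + 6*t + 2)*e^{5*t}/2]]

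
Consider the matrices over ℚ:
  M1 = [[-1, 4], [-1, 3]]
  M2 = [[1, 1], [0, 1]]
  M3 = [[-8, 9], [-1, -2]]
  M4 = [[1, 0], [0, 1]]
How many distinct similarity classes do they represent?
3 classes: {M1, M2}, {M3}, {M4}

Characteristic polynomials: χ_{M1} = (x - 1)^2, χ_{M2} = (x - 1)^2, χ_{M3} = (x + 5)^2, χ_{M4} = (x - 1)^2.

{M1, M2}: invariant factors (x - 1)^2.

{M3}: invariant factors (x + 5)^2.

{M4}: invariant factors x - 1, x - 1.

Matrices are similar if and only if their invariant-factor lists agree; the partition into similarity classes is {M1, M2}, {M3}, {M4}.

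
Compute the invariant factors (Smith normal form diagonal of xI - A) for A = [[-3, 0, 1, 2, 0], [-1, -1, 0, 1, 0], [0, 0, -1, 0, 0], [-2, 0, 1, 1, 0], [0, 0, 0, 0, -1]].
The Jordan structure of A has elementary divisors (x + 1)^2, (x + 1)^2, (x + 1). Arranging the block sizes at each eigenvalue in decreasing order and taking row products gives the invariant factors.

Invariant factors (smallest first, each dividing the next): x + 1, (x + 1)^2, (x + 1)^2.

Check: the last factor (x + 1)^2 is the minimal polynomial, and the product (x + 1)^5 is the characteristic polynomial.

x + 1, (x + 1)^2, (x + 1)^2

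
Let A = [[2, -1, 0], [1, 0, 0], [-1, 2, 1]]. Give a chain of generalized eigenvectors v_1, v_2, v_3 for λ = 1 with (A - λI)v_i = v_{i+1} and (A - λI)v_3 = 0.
v_1 = [[1, 0, 1]]^T, v_2 = [[1, 1, -1]]^T, v_3 = [[0, 0, 1]]^T

We seek v_1 ∈ ker((A - I)^3) \ ker((A - I)^2), then set v_{i+1} = (A - I) v_i.

One such chain is v_1 = [[1, 0, 1]]^T, v_2 = [[1, 1, -1]]^T, v_3 = [[0, 0, 1]]^T. Check: (A - I) v_3 = [[0, 0, 0]]^T = 0.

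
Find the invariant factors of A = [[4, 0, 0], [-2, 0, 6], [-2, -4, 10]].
x - 4, (x - 6)(x - 4)

The Jordan structure of A has elementary divisors (x - 4), (x - 4), (x - 6). Arranging the block sizes at each eigenvalue in decreasing order and taking row products gives the invariant factors.

Invariant factors (smallest first, each dividing the next): x - 4, (x - 6)(x - 4).

Check: the last factor (x - 6)(x - 4) is the minimal polynomial, and the product (x - 6)(x - 4)^2 is the characteristic polynomial.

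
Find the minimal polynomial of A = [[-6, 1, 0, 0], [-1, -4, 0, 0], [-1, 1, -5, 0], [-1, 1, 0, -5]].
m_A(x) = (x + 5)^2

The characteristic polynomial factors as (x + 5)^4. The minimal polynomial is ∏(x - λ)^{k_λ} where k_λ is the size of the largest Jordan block at λ.

For λ = -5: rank(A + 5I) = 1, and the largest Jordan block has size 2 (the smallest k with rank((A + 5I)^k) = rank((A + 5I)^(k+1))).

So m_A(x) = (x + 5)^2.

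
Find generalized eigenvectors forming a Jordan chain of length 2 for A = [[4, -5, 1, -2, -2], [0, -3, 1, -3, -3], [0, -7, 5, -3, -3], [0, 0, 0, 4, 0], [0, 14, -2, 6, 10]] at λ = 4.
v_1 = [[0, -3, 0, -2, 9]]^T, v_2 = [[1, 0, 0, 0, 0]]^T

We seek v_1 ∈ ker((A - 4I)^2) \ ker(A - 4I), then set v_{i+1} = (A - 4I) v_i.

One such chain is v_1 = [[0, -3, 0, -2, 9]]^T, v_2 = [[1, 0, 0, 0, 0]]^T. Check: (A - 4I) v_2 = [[0, 0, 0, 0, 0]]^T = 0.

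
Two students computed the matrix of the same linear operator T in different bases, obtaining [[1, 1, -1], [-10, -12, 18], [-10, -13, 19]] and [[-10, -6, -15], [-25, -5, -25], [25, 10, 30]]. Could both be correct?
trace(A) = 8 but trace(B) = 15. The trace is a similarity invariant, so A and B are not similar.

No.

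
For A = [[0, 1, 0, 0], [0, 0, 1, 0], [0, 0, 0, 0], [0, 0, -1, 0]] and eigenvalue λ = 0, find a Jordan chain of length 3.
We seek v_1 ∈ ker(A^3) \ ker(A^2), then set v_{i+1} = A v_i.

One such chain is v_1 = [[2, 1, 1, -1]]^T, v_2 = [[1, 1, 0, -1]]^T, v_3 = [[1, 0, 0, 0]]^T. Check: A v_3 = [[0, 0, 0, 0]]^T = 0.

v_1 = [[2, 1, 1, -1]]^T, v_2 = [[1, 1, 0, -1]]^T, v_3 = [[1, 0, 0, 0]]^T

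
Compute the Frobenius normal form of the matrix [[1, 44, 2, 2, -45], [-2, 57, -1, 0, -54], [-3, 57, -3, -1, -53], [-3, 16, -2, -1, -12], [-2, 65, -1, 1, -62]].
The invariant factors of A (the non-unit diagonal entries of the Smith normal form of xI - A over ℚ[x]) are (x - 1)^2(x + 3)^2(x + 4), each dividing the next. The characteristic polynomial is their product, (x - 1)^2(x + 3)^2(x + 4).

The rational canonical form is the block-diagonal matrix of companion matrices C(f_i):
R = [[0, 0, 0, 0, -36], [1, 0, 0, 0, 39], [0, 1, 0, 0, 20], [0, 0, 1, 0, -14], [0, 0, 0, 1, -8]].

R = [[0, 0, 0, 0, -36], [1, 0, 0, 0, 39], [0, 1, 0, 0, 20], [0, 0, 1, 0, -14], [0, 0, 0, 1, -8]]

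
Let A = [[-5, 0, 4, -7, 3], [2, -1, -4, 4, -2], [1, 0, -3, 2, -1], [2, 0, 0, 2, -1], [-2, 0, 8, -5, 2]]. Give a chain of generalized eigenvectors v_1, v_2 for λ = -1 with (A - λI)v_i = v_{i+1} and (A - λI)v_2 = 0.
v_1 = [[1, 0, 0, 0, 1]]^T, v_2 = [[-1, 0, 0, 1, 1]]^T

We seek v_1 ∈ ker((A + I)^2) \ ker(A + I), then set v_{i+1} = (A + I) v_i.

One such chain is v_1 = [[1, 0, 0, 0, 1]]^T, v_2 = [[-1, 0, 0, 1, 1]]^T. Check: (A + I) v_2 = [[0, 0, 0, 0, 0]]^T = 0.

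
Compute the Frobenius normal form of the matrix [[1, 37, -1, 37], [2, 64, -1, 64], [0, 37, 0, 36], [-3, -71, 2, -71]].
The invariant factors of A (the non-unit diagonal entries of the Smith normal form of xI - A over ℚ[x]) are (x - 3)(x + 5)(x^2 + 4x + 2), each dividing the next. The characteristic polynomial is their product, (x - 3)(x + 5)(x^2 + 4x + 2).

The rational canonical form is the block-diagonal matrix of companion matrices C(f_i):
R = [[0, 0, 0, 30], [1, 0, 0, 56], [0, 1, 0, 5], [0, 0, 1, -6]].

Note the characteristic polynomial does not split into linear factors over ℚ, so A has no Jordan form over ℚ; the rational canonical form exists over any field.

R = [[0, 0, 0, 30], [1, 0, 0, 56], [0, 1, 0, 5], [0, 0, 1, -6]]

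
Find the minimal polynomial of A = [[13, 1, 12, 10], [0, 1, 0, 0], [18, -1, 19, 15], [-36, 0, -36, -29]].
m_A(x) = (x - 1)^2

The characteristic polynomial factors as (x - 1)^4. The minimal polynomial is ∏(x - λ)^{k_λ} where k_λ is the size of the largest Jordan block at λ.

For λ = 1: rank(A - I) = 2, and the largest Jordan block has size 2 (the smallest k with rank((A - I)^k) = rank((A - I)^(k+1))).

So m_A(x) = (x - 1)^2.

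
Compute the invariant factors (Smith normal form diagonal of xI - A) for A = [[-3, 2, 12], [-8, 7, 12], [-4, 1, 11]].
The Jordan structure of A has elementary divisors (x - 5)^2, (x - 5). Arranging the block sizes at each eigenvalue in decreasing order and taking row products gives the invariant factors.

Invariant factors (smallest first, each dividing the next): x - 5, (x - 5)^2.

Check: the last factor (x - 5)^2 is the minimal polynomial, and the product (x - 5)^3 is the characteristic polynomial.

x - 5, (x - 5)^2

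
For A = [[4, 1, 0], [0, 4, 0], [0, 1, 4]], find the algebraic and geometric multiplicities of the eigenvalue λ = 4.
The characteristic polynomial is (x - 4)^3, so the factor x - 4 appears with exponent 3: the algebraic multiplicity is 3.

rank(A - 4I) = 1, so the eigenspace has dimension 3 - 1 = 2: the geometric multiplicity is 2.

Since 2 < 3, A is not diagonalizable.

algebraic multiplicity 3, geometric multiplicity 2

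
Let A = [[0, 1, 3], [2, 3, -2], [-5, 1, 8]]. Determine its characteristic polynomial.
χ_A(x) = (x - 5)(x - 3)^2

xI - A = [[x, -1, -3], [-2, x - 3, 2], [5, -1, x - 8]].

Expanding det(xI - A) along the first row:
det(xI - A) = + (x)·det([[x - 3, 2], [-1, x - 8]]) - (-1)·det([[-2, 2], [5, x - 8]]) + (-3)·det([[-2, x - 3], [5, -1]]).

Evaluating gives χ_A(x) = x^3 - 11x^2 + 39x - 45 = (x - 5)(x - 3)^2.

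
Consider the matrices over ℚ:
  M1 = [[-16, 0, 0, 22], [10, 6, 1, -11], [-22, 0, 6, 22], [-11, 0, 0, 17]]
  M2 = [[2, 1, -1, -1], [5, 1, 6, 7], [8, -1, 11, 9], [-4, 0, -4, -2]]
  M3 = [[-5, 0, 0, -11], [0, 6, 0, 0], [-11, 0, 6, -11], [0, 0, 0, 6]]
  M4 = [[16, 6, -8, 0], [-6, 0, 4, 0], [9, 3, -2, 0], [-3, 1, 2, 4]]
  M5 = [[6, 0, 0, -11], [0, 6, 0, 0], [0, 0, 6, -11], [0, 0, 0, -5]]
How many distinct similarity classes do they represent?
Characteristic polynomials: χ_{M1} = (x - 6)^3(x + 5), χ_{M2} = (x - 6)(x - 2)^3, χ_{M3} = (x - 6)^3(x + 5), χ_{M4} = (x - 6)(x - 4)^3, χ_{M5} = (x - 6)^3(x + 5).

{M1}: invariant factors x - 6, (x - 6)^2(x + 5).

{M2}: invariant factors (x - 6)(x - 2)^3.

{M3, M5}: invariant factors x - 6, x - 6, (x - 6)(x + 5).

{M4}: invariant factors x - 4, (x - 6)(x - 4)^2.

Matrices are similar if and only if their invariant-factor lists agree; the partition into similarity classes is {M1}, {M2}, {M3, M5}, {M4}.

4 classes: {M1}, {M2}, {M3, M5}, {M4}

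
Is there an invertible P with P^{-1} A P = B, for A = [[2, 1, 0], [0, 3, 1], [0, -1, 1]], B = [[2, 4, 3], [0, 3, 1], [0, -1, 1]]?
Yes.

Two matrices over a field are similar if and only if they have the same invariant factors.

Both A and B have characteristic polynomial (x - 2)^3 and minimal polynomial (x - 2)^3. Computing further, both have invariant factors (x - 2)^3. Hence A and B are similar.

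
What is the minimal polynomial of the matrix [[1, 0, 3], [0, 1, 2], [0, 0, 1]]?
The characteristic polynomial factors as (x - 1)^3. The minimal polynomial is ∏(x - λ)^{k_λ} where k_λ is the size of the largest Jordan block at λ.

For λ = 1: rank(A - I) = 1, and the largest Jordan block has size 2 (the smallest k with rank((A - I)^k) = rank((A - I)^(k+1))).

So m_A(x) = (x - 1)^2.

m_A(x) = (x - 1)^2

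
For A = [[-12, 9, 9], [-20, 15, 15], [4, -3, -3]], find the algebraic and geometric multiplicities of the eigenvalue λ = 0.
The characteristic polynomial is x^3, so the factor x appears with exponent 3: the algebraic multiplicity is 3.

rank(A) = 1, so the eigenspace has dimension 3 - 1 = 2: the geometric multiplicity is 2.

Since 2 < 3, A is not diagonalizable.

algebraic multiplicity 3, geometric multiplicity 2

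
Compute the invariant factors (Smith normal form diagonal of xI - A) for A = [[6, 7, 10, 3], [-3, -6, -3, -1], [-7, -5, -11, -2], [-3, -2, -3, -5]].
(x + 4)^2, (x + 4)^2

The Jordan structure of A has elementary divisors (x + 4)^2, (x + 4)^2. Arranging the block sizes at each eigenvalue in decreasing order and taking row products gives the invariant factors.

Invariant factors (smallest first, each dividing the next): (x + 4)^2, (x + 4)^2.

Check: the last factor (x + 4)^2 is the minimal polynomial, and the product (x + 4)^4 is the characteristic polynomial.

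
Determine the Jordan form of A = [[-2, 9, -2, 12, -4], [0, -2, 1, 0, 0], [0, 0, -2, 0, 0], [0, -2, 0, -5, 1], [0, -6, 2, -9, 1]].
The characteristic polynomial is det(xI - A) = (x + 2)^5, so the eigenvalues are -2 (algebraic multiplicity 5).

For λ = -2: rank(A + 2I) = 3, rank((A + 2I)^2) = 1, rank((A + 2I)^3) = 0. The eigenspace has dimension 5 - 3 = 2, so there are 2 Jordan blocks; the rank sequence gives block sizes [3, 2].

Assembling the blocks gives the Jordan form J above.

J = [[-2, 1, 0, 0, 0], [0, -2, 1, 0, 0], [0, 0, -2, 0, 0], [0, 0, 0, -2, 1], [0, 0, 0, 0, -2]]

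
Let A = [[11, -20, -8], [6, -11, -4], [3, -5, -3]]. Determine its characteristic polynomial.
χ_A(x) = (x + 1)^3

xI - A = [[x - 11, 20, 8], [-6, x + 11, 4], [-3, 5, x + 3]].

Expanding det(xI - A) along the first row:
det(xI - A) = + (x - 11)·det([[x + 11, 4], [5, x + 3]]) - (20)·det([[-6, 4], [-3, x + 3]]) + (8)·det([[-6, x + 11], [-3, 5]]).

Evaluating gives χ_A(x) = x^3 + 3x^2 + 3x + 1 = (x + 1)^3.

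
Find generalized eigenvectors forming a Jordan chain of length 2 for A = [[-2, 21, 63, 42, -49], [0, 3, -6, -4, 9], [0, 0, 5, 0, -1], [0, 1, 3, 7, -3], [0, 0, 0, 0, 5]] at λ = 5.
We seek v_1 ∈ ker((A - 5I)^2) \ ker(A - 5I), then set v_{i+1} = (A - 5I) v_i.

One such chain is v_1 = [[-3, 0, -1, 1, 0]]^T, v_2 = [[0, 2, 0, -1, 0]]^T. Check: (A - 5I) v_2 = [[0, 0, 0, 0, 0]]^T = 0.

v_1 = [[-3, 0, -1, 1, 0]]^T, v_2 = [[0, 2, 0, -1, 0]]^T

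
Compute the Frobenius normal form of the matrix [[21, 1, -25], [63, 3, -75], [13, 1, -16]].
R = [[0, 0, 0], [1, 0, -16], [0, 1, 8]]

The invariant factors of A (the non-unit diagonal entries of the Smith normal form of xI - A over ℚ[x]) are x(x - 4)^2, each dividing the next. The characteristic polynomial is their product, x(x - 4)^2.

The rational canonical form is the block-diagonal matrix of companion matrices C(f_i):
R = [[0, 0, 0], [1, 0, -16], [0, 1, 8]].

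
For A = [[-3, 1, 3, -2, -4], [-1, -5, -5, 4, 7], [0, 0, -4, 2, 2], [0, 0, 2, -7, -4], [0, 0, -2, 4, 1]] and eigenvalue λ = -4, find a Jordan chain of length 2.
v_1 = [[0, 1, 0, 0, 0]]^T, v_2 = [[1, -1, 0, 0, 0]]^T

We seek v_1 ∈ ker((A + 4I)^2) \ ker(A + 4I), then set v_{i+1} = (A + 4I) v_i.

One such chain is v_1 = [[0, 1, 0, 0, 0]]^T, v_2 = [[1, -1, 0, 0, 0]]^T. Check: (A + 4I) v_2 = [[0, 0, 0, 0, 0]]^T = 0.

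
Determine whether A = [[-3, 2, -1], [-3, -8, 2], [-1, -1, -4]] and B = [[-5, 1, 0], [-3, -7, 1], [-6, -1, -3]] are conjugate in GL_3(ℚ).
Yes.

Two matrices over a field are similar if and only if they have the same invariant factors.

Both A and B have characteristic polynomial (x + 5)^3 and minimal polynomial (x + 5)^3. Computing further, both have invariant factors (x + 5)^3. Hence A and B are similar.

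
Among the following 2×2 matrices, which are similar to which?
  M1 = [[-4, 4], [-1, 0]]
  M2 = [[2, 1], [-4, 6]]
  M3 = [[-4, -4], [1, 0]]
2 classes: {M1, M3}, {M2}

Characteristic polynomials: χ_{M1} = (x + 2)^2, χ_{M2} = (x - 4)^2, χ_{M3} = (x + 2)^2.

{M1, M3}: invariant factors (x + 2)^2.

{M2}: invariant factors (x - 4)^2.

Matrices are similar if and only if their invariant-factor lists agree; the partition into similarity classes is {M1, M3}, {M2}.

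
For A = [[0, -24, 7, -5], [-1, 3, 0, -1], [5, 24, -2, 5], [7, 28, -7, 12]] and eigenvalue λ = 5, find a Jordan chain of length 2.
We seek v_1 ∈ ker((A - 5I)^2) \ ker(A - 5I), then set v_{i+1} = (A - 5I) v_i.

One such chain is v_1 = [[-1, 0, -1, 0]]^T, v_2 = [[-2, 1, 2, 0]]^T. Check: (A - 5I) v_2 = [[0, 0, 0, 0]]^T = 0.

v_1 = [[-1, 0, -1, 0]]^T, v_2 = [[-2, 1, 2, 0]]^T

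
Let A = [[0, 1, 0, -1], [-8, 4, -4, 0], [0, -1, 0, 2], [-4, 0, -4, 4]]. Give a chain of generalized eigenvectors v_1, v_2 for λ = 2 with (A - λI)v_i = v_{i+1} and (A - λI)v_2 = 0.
v_1 = [[1, 2, 0, 1]]^T, v_2 = [[-1, -4, 0, -2]]^T

We seek v_1 ∈ ker((A - 2I)^2) \ ker(A - 2I), then set v_{i+1} = (A - 2I) v_i.

One such chain is v_1 = [[1, 2, 0, 1]]^T, v_2 = [[-1, -4, 0, -2]]^T. Check: (A - 2I) v_2 = [[0, 0, 0, 0]]^T = 0.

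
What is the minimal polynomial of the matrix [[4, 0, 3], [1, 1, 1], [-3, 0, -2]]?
m_A(x) = (x - 1)^2

The characteristic polynomial factors as (x - 1)^3. The minimal polynomial is ∏(x - λ)^{k_λ} where k_λ is the size of the largest Jordan block at λ.

For λ = 1: rank(A - I) = 1, and the largest Jordan block has size 2 (the smallest k with rank((A - I)^k) = rank((A - I)^(k+1))).

So m_A(x) = (x - 1)^2.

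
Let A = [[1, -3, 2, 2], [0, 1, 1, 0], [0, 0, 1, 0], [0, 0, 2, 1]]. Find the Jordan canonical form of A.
J = [[1, 1, 0, 0], [0, 1, 1, 0], [0, 0, 1, 0], [0, 0, 0, 1]]

The characteristic polynomial is det(xI - A) = (x - 1)^4, so the eigenvalues are 1 (algebraic multiplicity 4).

For λ = 1: rank(A - I) = 2, rank((A - I)^2) = 1, rank((A - I)^3) = 0. The eigenspace has dimension 4 - 2 = 2, so there are 2 Jordan blocks; the rank sequence gives block sizes [3, 1].

Assembling the blocks gives the Jordan form J above.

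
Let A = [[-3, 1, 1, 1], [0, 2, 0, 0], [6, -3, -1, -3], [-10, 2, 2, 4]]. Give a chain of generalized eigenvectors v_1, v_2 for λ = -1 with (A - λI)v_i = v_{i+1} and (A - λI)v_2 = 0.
We seek v_1 ∈ ker((A + I)^2) \ ker(A + I), then set v_{i+1} = (A + I) v_i.

One such chain is v_1 = [[0, 0, 1, 0]]^T, v_2 = [[1, 0, 0, 2]]^T. Check: (A + I) v_2 = [[0, 0, 0, 0]]^T = 0.

v_1 = [[0, 0, 1, 0]]^T, v_2 = [[1, 0, 0, 2]]^T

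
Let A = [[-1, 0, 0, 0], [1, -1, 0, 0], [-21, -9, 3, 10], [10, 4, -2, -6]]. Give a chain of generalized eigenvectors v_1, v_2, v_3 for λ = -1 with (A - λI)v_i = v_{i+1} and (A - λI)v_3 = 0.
We seek v_1 ∈ ker((A + I)^3) \ ker((A + I)^2), then set v_{i+1} = (A + I) v_i.

One such chain is v_1 = [[1, -2, -4, 2]]^T, v_2 = [[0, 1, 1, 0]]^T, v_3 = [[0, 0, -5, 2]]^T. Check: (A + I) v_3 = [[0, 0, 0, 0]]^T = 0.

v_1 = [[1, -2, -4, 2]]^T, v_2 = [[0, 1, 1, 0]]^T, v_3 = [[0, 0, -5, 2]]^T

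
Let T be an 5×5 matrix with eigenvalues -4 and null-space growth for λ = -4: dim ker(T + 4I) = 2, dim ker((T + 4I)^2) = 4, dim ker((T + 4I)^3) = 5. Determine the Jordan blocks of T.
Jordan blocks: (-4, 3), (-4, 2)

λ = -4: successive nullity increments [2, 2, 1] count blocks of size ≥ k; block sizes are [3, 2].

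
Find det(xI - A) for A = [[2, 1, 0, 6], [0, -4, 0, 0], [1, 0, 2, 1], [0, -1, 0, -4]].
xI - A = [[x - 2, -1, 0, -6], [0, x + 4, 0, 0], [-1, 0, x - 2, -1], [0, 1, 0, x + 4]].

Expanding det(xI - A) along the first row:
det(xI - A) = + (x - 2)·det([[x + 4, 0, 0], [0, x - 2, -1], [1, 0, x + 4]]) - (-1)·det([[0, 0, 0], [-1, x - 2, -1], [0, 0, x + 4]]) + (0)·det([[0, x + 4, 0], [-1, 0, -1], [0, 1, x + 4]]) - (-6)·det([[0, x + 4, 0], [-1, 0, x - 2], [0, 1, 0]]).

Evaluating gives χ_A(x) = x^4 + 4x^3 - 12x^2 - 32x + 64 = (x - 2)^2(x + 4)^2.

χ_A(x) = (x - 2)^2(x + 4)^2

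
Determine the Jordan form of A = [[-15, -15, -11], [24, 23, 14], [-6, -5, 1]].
J = [[3, 1, 0], [0, 3, 1], [0, 0, 3]]

The characteristic polynomial is det(xI - A) = (x - 3)^3, so the eigenvalues are 3 (algebraic multiplicity 3).

For λ = 3: rank(A - 3I) = 2, rank((A - 3I)^2) = 1, rank((A - 3I)^3) = 0. The eigenspace has dimension 3 - 2 = 1, so there is 1 Jordan block; the rank sequence gives block sizes [3].

Assembling the blocks gives the Jordan form J above.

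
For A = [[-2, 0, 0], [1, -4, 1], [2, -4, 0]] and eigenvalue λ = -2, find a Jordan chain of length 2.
We seek v_1 ∈ ker((A + 2I)^2) \ ker(A + 2I), then set v_{i+1} = (A + 2I) v_i.

One such chain is v_1 = [[1, -1, -2]]^T, v_2 = [[0, 1, 2]]^T. Check: (A + 2I) v_2 = [[0, 0, 0]]^T = 0.

v_1 = [[1, -1, -2]]^T, v_2 = [[0, 1, 2]]^T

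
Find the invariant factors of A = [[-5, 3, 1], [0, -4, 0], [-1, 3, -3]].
The Jordan structure of A has elementary divisors (x + 4)^2, (x + 4). Arranging the block sizes at each eigenvalue in decreasing order and taking row products gives the invariant factors.

Invariant factors (smallest first, each dividing the next): x + 4, (x + 4)^2.

Check: the last factor (x + 4)^2 is the minimal polynomial, and the product (x + 4)^3 is the characteristic polynomial.

x + 4, (x + 4)^2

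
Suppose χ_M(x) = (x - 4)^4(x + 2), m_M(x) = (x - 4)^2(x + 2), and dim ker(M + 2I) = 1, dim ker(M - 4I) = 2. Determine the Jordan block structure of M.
λ = -2: algebraic multiplicity 1 (exponent in χ_M), largest block size 1 (exponent in m_M), 1 block (geometric multiplicity). This forces block sizes [1].
λ = 4: algebraic multiplicity 4 (exponent in χ_M), largest block size 2 (exponent in m_M), 2 blocks (geometric multiplicity). These force block sizes [2, 2].

Jordan blocks: (-2, 1), (4, 2), (4, 2)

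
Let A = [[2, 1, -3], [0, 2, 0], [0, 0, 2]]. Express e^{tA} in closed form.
A has Jordan form J = [[2, 1, 0], [0, 2, 0], [0, 0, 2]] with A = PJP^{-1}, so e^{tA} = P e^{tJ} P^{-1}.

For a Jordan block J_k(λ), e^{tJ_k(λ)} = e^{λt} · (I + tN + t^2 N^2/2! + ... + t^{k-1} N^{k-1}/(k-1)!) where N is the nilpotent superdiagonal part.

Assembling the blocks and conjugating back gives the entries of e^{tA} as shown above.

e^{tA} = [[e^{2*t}, t*e^{2*t}, -3*t*e^{2*t}], [0, e^{2*t}, 0], [0, 0, e^{2*t}]]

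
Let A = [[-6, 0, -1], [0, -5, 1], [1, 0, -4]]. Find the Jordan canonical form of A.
J = [[-5, 1, 0], [0, -5, 1], [0, 0, -5]]

The characteristic polynomial is det(xI - A) = (x + 5)^3, so the eigenvalues are -5 (algebraic multiplicity 3).

For λ = -5: rank(A + 5I) = 2, rank((A + 5I)^2) = 1, rank((A + 5I)^3) = 0. The eigenspace has dimension 3 - 2 = 1, so there is 1 Jordan block; the rank sequence gives block sizes [3].

Assembling the blocks gives the Jordan form J above.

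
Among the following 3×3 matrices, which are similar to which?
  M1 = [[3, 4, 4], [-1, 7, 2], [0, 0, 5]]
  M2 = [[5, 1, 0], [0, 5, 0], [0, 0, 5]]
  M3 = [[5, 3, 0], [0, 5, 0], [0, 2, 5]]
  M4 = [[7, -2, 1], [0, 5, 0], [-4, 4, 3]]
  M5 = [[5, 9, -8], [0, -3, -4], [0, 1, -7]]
Characteristic polynomials: χ_{M1} = (x - 5)^3, χ_{M2} = (x - 5)^3, χ_{M3} = (x - 5)^3, χ_{M4} = (x - 5)^3, χ_{M5} = (x - 5)(x + 5)^2.

{M1, M2, M3, M4}: invariant factors x - 5, (x - 5)^2.

{M5}: invariant factors (x - 5)(x + 5)^2.

Matrices are similar if and only if their invariant-factor lists agree; the partition into similarity classes is {M1, M2, M3, M4}, {M5}.

2 classes: {M1, M2, M3, M4}, {M5}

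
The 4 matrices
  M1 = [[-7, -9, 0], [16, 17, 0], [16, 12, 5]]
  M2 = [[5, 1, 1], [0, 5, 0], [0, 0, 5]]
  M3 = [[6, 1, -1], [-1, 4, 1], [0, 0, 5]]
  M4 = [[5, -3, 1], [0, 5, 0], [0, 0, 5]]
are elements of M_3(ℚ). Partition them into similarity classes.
Characteristic polynomials: χ_{M1} = (x - 5)^3, χ_{M2} = (x - 5)^3, χ_{M3} = (x - 5)^3, χ_{M4} = (x - 5)^3.

{M1, M2, M3, M4}: invariant factors x - 5, (x - 5)^2.

Matrices are similar if and only if their invariant-factor lists agree; the partition into similarity classes is {M1, M2, M3, M4}.

1 class: {M1, M2, M3, M4}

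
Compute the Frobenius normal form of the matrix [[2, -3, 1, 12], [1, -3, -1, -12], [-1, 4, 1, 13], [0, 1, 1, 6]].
R = [[0, 0, 0, 18], [1, 0, 0, -3], [0, 1, 0, 0], [0, 0, 1, 6]]

The invariant factors of A (the non-unit diagonal entries of the Smith normal form of xI - A over ℚ[x]) are (x - 6)(x^3 + 3), each dividing the next. The characteristic polynomial is their product, (x - 6)(x^3 + 3).

The rational canonical form is the block-diagonal matrix of companion matrices C(f_i):
R = [[0, 0, 0, 18], [1, 0, 0, -3], [0, 1, 0, 0], [0, 0, 1, 6]].

Note the characteristic polynomial does not split into linear factors over ℚ, so A has no Jordan form over ℚ; the rational canonical form exists over any field.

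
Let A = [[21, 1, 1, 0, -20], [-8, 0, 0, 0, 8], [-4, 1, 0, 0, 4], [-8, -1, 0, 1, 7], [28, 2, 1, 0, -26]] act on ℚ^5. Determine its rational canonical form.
The invariant factors of A (the non-unit diagonal entries of the Smith normal form of xI - A over ℚ[x]) are x - 1, (x - 1)(x + 2)^3, each dividing the next. The characteristic polynomial is their product, (x - 1)^2(x + 2)^3.

The rational canonical form is the block-diagonal matrix of companion matrices C(f_i):
R = [[1, 0, 0, 0, 0], [0, 0, 0, 0, 8], [0, 1, 0, 0, 4], [0, 0, 1, 0, -6], [0, 0, 0, 1, -5]].

R = [[1, 0, 0, 0, 0], [0, 0, 0, 0, 8], [0, 1, 0, 0, 4], [0, 0, 1, 0, -6], [0, 0, 0, 1, -5]]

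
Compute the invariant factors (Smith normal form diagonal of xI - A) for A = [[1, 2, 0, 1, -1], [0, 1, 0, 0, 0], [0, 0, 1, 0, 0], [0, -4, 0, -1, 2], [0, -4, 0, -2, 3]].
The Jordan structure of A has elementary divisors (x - 1)^2, (x - 1), (x - 1), (x - 1). Arranging the block sizes at each eigenvalue in decreasing order and taking row products gives the invariant factors.

Invariant factors (smallest first, each dividing the next): x - 1, x - 1, x - 1, (x - 1)^2.

Check: the last factor (x - 1)^2 is the minimal polynomial, and the product (x - 1)^5 is the characteristic polynomial.

x - 1, x - 1, x - 1, (x - 1)^2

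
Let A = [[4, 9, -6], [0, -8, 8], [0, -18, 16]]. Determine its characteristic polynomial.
χ_A(x) = (x - 4)^3

xI - A = [[x - 4, -9, 6], [0, x + 8, -8], [0, 18, x - 16]].

Expanding det(xI - A) along the first row:
det(xI - A) = + (x - 4)·det([[x + 8, -8], [18, x - 16]]) - (-9)·det([[0, -8], [0, x - 16]]) + (6)·det([[0, x + 8], [0, 18]]).

Evaluating gives χ_A(x) = x^3 - 12x^2 + 48x - 64 = (x - 4)^3.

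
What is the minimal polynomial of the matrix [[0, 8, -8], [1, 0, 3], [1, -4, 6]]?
m_A(x) = (x - 2)^3

The characteristic polynomial factors as (x - 2)^3. The minimal polynomial is ∏(x - λ)^{k_λ} where k_λ is the size of the largest Jordan block at λ.

For λ = 2: rank(A - 2I) = 2, and the largest Jordan block has size 3 (the smallest k with rank((A - 2I)^k) = rank((A - 2I)^(k+1))).

So m_A(x) = (x - 2)^3.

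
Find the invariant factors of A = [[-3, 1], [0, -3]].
The Jordan structure of A has elementary divisors (x + 3)^2. Arranging the block sizes at each eigenvalue in decreasing order and taking row products gives the invariant factors.

Invariant factors (smallest first, each dividing the next): (x + 3)^2.

Check: the last factor (x + 3)^2 is the minimal polynomial, and the product (x + 3)^2 is the characteristic polynomial.

(x + 3)^2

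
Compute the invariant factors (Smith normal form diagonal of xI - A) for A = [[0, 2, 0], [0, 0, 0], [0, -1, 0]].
The Jordan structure of A has elementary divisors x^2, x. Arranging the block sizes at each eigenvalue in decreasing order and taking row products gives the invariant factors.

Invariant factors (smallest first, each dividing the next): x, x^2.

Check: the last factor x^2 is the minimal polynomial, and the product x^3 is the characteristic polynomial.

x, x^2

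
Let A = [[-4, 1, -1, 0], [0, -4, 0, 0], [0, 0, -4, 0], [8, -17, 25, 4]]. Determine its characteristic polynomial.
xI - A = [[x + 4, -1, 1, 0], [0, x + 4, 0, 0], [0, 0, x + 4, 0], [-8, 17, -25, x - 4]].

Expanding det(xI - A) along the first row:
det(xI - A) = + (x + 4)·det([[x + 4, 0, 0], [0, x + 4, 0], [17, -25, x - 4]]) - (-1)·det([[0, 0, 0], [0, x + 4, 0], [-8, -25, x - 4]]) + (1)·det([[0, x + 4, 0], [0, 0, 0], [-8, 17, x - 4]]) - (0)·det([[0, x + 4, 0], [0, 0, x + 4], [-8, 17, -25]]).

Evaluating gives χ_A(x) = x^4 + 8x^3 - 128x - 256 = (x - 4)(x + 4)^3.

χ_A(x) = (x - 4)(x + 4)^3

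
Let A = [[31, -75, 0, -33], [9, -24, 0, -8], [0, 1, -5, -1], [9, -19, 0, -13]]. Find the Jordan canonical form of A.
J = [[-5, 1, 0, 0], [0, -5, 0, 0], [0, 0, -5, 0], [0, 0, 0, 4]]

The characteristic polynomial is det(xI - A) = (x - 4)(x + 5)^3, so the eigenvalues are -5 (algebraic multiplicity 3), 4 (algebraic multiplicity 1).

For λ = -5: rank(A + 5I) = 2, rank((A + 5I)^2) = 1. The eigenspace has dimension 4 - 2 = 2, so there are 2 Jordan blocks; the rank sequence gives block sizes [2, 1].

For λ = 4: algebraic multiplicity 1 gives one 1×1 block.

Assembling the blocks gives the Jordan form J above.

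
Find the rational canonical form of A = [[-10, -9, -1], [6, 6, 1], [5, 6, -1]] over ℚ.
R = [[0, 0, 15], [1, 0, 3], [0, 1, -5]]

The invariant factors of A (the non-unit diagonal entries of the Smith normal form of xI - A over ℚ[x]) are (x + 5)(x^2 - 3), each dividing the next. The characteristic polynomial is their product, (x + 5)(x^2 - 3).

The rational canonical form is the block-diagonal matrix of companion matrices C(f_i):
R = [[0, 0, 15], [1, 0, 3], [0, 1, -5]].

Note the characteristic polynomial does not split into linear factors over ℚ, so A has no Jordan form over ℚ; the rational canonical form exists over any field.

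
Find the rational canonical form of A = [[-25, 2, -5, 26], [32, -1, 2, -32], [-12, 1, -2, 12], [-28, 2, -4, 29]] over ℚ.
The invariant factors of A (the non-unit diagonal entries of the Smith normal form of xI - A over ℚ[x]) are x - 1, (x - 4)(x - 1)(x + 5), each dividing the next. The characteristic polynomial is their product, (x - 4)(x - 1)^2(x + 5).

The rational canonical form is the block-diagonal matrix of companion matrices C(f_i):
R = [[1, 0, 0, 0], [0, 0, 0, -20], [0, 1, 0, 21], [0, 0, 1, 0]].

R = [[1, 0, 0, 0], [0, 0, 0, -20], [0, 1, 0, 21], [0, 0, 1, 0]]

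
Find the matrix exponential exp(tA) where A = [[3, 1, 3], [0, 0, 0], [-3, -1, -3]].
e^{tA} = [[3*t + 1, t, 3*t], [0, 1, 0], [-3*t, -t, 1 - 3*t]]

A has Jordan form J = [[0, 1, 0], [0, 0, 0], [0, 0, 0]] with A = PJP^{-1}, so e^{tA} = P e^{tJ} P^{-1}.

For a Jordan block J_k(λ), e^{tJ_k(λ)} = e^{λt} · (I + tN + t^2 N^2/2! + ... + t^{k-1} N^{k-1}/(k-1)!) where N is the nilpotent superdiagonal part.

Assembling the blocks and conjugating back gives the entries of e^{tA} as shown above.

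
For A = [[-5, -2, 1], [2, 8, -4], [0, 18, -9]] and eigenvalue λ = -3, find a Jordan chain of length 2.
v_1 = [[0, 2, 5]]^T, v_2 = [[1, 2, 6]]^T

We seek v_1 ∈ ker((A + 3I)^2) \ ker(A + 3I), then set v_{i+1} = (A + 3I) v_i.

One such chain is v_1 = [[0, 2, 5]]^T, v_2 = [[1, 2, 6]]^T. Check: (A + 3I) v_2 = [[0, 0, 0]]^T = 0.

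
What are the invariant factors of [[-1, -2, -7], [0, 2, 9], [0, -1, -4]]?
(x + 1)^3

The Jordan structure of A has elementary divisors (x + 1)^3. Arranging the block sizes at each eigenvalue in decreasing order and taking row products gives the invariant factors.

Invariant factors (smallest first, each dividing the next): (x + 1)^3.

Check: the last factor (x + 1)^3 is the minimal polynomial, and the product (x + 1)^3 is the characteristic polynomial.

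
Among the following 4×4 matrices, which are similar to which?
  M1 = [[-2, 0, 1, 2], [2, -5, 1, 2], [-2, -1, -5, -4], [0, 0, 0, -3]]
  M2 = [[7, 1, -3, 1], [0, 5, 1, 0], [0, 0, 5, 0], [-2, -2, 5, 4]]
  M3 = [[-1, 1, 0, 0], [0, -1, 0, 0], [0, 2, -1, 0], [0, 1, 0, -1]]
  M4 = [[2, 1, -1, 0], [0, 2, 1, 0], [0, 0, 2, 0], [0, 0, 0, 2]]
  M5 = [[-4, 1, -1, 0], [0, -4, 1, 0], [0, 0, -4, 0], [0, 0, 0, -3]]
Characteristic polynomials: χ_{M1} = (x + 3)(x + 4)^3, χ_{M2} = (x - 6)(x - 5)^3, χ_{M3} = (x + 1)^4, χ_{M4} = (x - 2)^4, χ_{M5} = (x + 3)(x + 4)^3.

{M1, M5}: invariant factors (x + 3)(x + 4)^3.

{M2}: invariant factors (x - 6)(x - 5)^3.

{M3}: invariant factors x + 1, x + 1, (x + 1)^2.

{M4}: invariant factors x - 2, (x - 2)^3.

Matrices are similar if and only if their invariant-factor lists agree; the partition into similarity classes is {M1, M5}, {M2}, {M3}, {M4}.

4 classes: {M1, M5}, {M2}, {M3}, {M4}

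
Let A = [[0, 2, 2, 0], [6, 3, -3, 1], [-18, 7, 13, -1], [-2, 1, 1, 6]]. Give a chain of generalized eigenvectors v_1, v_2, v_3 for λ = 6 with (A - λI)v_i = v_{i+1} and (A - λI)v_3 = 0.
We seek v_1 ∈ ker((A - 6I)^3) \ ker((A - 6I)^2), then set v_{i+1} = (A - 6I) v_i.

One such chain is v_1 = [[1, 2, 1, 0]]^T, v_2 = [[0, -3, 3, 1]]^T, v_3 = [[0, 1, -1, 0]]^T. Check: (A - 6I) v_3 = [[0, 0, 0, 0]]^T = 0.

v_1 = [[1, 2, 1, 0]]^T, v_2 = [[0, -3, 3, 1]]^T, v_3 = [[0, 1, -1, 0]]^T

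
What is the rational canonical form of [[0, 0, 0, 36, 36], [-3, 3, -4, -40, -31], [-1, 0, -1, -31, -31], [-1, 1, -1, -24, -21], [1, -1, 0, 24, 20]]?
The invariant factors of A (the non-unit diagonal entries of the Smith normal form of xI - A over ℚ[x]) are (x - 4)(x^2 + 3x + 3)^2, each dividing the next. The characteristic polynomial is their product, (x - 4)(x^2 + 3x + 3)^2.

The rational canonical form is the block-diagonal matrix of companion matrices C(f_i):
R = [[0, 0, 0, 0, 36], [1, 0, 0, 0, 63], [0, 1, 0, 0, 42], [0, 0, 1, 0, 9], [0, 0, 0, 1, -2]].

Note the characteristic polynomial does not split into linear factors over ℚ, so A has no Jordan form over ℚ; the rational canonical form exists over any field.

R = [[0, 0, 0, 0, 36], [1, 0, 0, 0, 63], [0, 1, 0, 0, 42], [0, 0, 1, 0, 9], [0, 0, 0, 1, -2]]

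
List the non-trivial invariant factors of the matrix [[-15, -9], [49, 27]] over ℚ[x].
(x - 6)^2

The Jordan structure of A has elementary divisors (x - 6)^2. Arranging the block sizes at each eigenvalue in decreasing order and taking row products gives the invariant factors.

Invariant factors (smallest first, each dividing the next): (x - 6)^2.

Check: the last factor (x - 6)^2 is the minimal polynomial, and the product (x - 6)^2 is the characteristic polynomial.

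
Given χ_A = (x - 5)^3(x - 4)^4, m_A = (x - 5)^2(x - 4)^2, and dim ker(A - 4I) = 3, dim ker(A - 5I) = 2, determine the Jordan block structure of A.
λ = 4: algebraic multiplicity 4 (exponent in χ_A), largest block size 2 (exponent in m_A), 3 blocks (geometric multiplicity). These force block sizes [2, 1, 1].
λ = 5: algebraic multiplicity 3 (exponent in χ_A), largest block size 2 (exponent in m_A), 2 blocks (geometric multiplicity). These force block sizes [2, 1].

Jordan blocks: (4, 2), (4, 1), (4, 1), (5, 2), (5, 1)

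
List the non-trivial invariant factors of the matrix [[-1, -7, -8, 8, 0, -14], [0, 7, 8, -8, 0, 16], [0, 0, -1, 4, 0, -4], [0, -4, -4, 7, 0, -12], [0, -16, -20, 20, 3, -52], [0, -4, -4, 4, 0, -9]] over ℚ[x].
x - 3, (x - 3)(x + 1), (x - 3)(x + 1)^2

The Jordan structure of A has elementary divisors (x + 1)^2, (x + 1), (x - 3), (x - 3), (x - 3). Arranging the block sizes at each eigenvalue in decreasing order and taking row products gives the invariant factors.

Invariant factors (smallest first, each dividing the next): x - 3, (x - 3)(x + 1), (x - 3)(x + 1)^2.

Check: the last factor (x - 3)(x + 1)^2 is the minimal polynomial, and the product (x - 3)^3(x + 1)^3 is the characteristic polynomial.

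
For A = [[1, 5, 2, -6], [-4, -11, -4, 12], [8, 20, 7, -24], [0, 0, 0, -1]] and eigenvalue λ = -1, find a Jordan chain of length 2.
v_1 = [[-1, 3, -3, 1]]^T, v_2 = [[1, -2, 4, 0]]^T

We seek v_1 ∈ ker((A + I)^2) \ ker(A + I), then set v_{i+1} = (A + I) v_i.

One such chain is v_1 = [[-1, 3, -3, 1]]^T, v_2 = [[1, -2, 4, 0]]^T. Check: (A + I) v_2 = [[0, 0, 0, 0]]^T = 0.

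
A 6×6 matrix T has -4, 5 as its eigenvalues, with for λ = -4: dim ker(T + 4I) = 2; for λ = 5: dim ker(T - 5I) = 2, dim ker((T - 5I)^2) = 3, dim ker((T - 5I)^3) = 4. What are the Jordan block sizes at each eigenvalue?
Jordan blocks: (-4, 1), (-4, 1), (5, 3), (5, 1)

λ = -4: successive nullity increments [2] count blocks of size ≥ k; block sizes are [1, 1].
λ = 5: successive nullity increments [2, 1, 1] count blocks of size ≥ k; block sizes are [3, 1].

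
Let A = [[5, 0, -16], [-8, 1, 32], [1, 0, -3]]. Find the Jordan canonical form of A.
The characteristic polynomial is det(xI - A) = (x - 1)^3, so the eigenvalues are 1 (algebraic multiplicity 3).

For λ = 1: rank(A - I) = 1, rank((A - I)^2) = 0. The eigenspace has dimension 3 - 1 = 2, so there are 2 Jordan blocks; the rank sequence gives block sizes [2, 1].

Assembling the blocks gives the Jordan form J above.

J = [[1, 1, 0], [0, 1, 0], [0, 0, 1]]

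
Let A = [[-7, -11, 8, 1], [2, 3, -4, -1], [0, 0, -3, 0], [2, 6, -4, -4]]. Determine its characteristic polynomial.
χ_A(x) = (x + 2)(x + 3)^3

xI - A = [[x + 7, 11, -8, -1], [-2, x - 3, 4, 1], [0, 0, x + 3, 0], [-2, -6, 4, x + 4]].

Expanding det(xI - A) along the first row:
det(xI - A) = + (x + 7)·det([[x - 3, 4, 1], [0, x + 3, 0], [-6, 4, x + 4]]) - (11)·det([[-2, 4, 1], [0, x + 3, 0], [-2, 4, x + 4]]) + (-8)·det([[-2, x - 3, 1], [0, 0, 0], [-2, -6, x + 4]]) - (-1)·det([[-2, x - 3, 4], [0, 0, x + 3], [-2, -6, 4]]).

Evaluating gives χ_A(x) = x^4 + 11x^3 + 45x^2 + 81x + 54 = (x + 2)(x + 3)^3.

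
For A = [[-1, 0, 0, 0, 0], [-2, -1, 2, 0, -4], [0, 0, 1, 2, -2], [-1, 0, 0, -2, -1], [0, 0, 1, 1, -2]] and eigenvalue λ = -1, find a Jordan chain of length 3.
We seek v_1 ∈ ker((A + I)^3) \ ker((A + I)^2), then set v_{i+1} = (A + I) v_i.

One such chain is v_1 = [[0, -2, 1, -1, 0]]^T, v_2 = [[0, 2, 0, 1, 0]]^T, v_3 = [[0, 0, 2, -1, 1]]^T. Check: (A + I) v_3 = [[0, 0, 0, 0, 0]]^T = 0.

v_1 = [[0, -2, 1, -1, 0]]^T, v_2 = [[0, 2, 0, 1, 0]]^T, v_3 = [[0, 0, 2, -1, 1]]^T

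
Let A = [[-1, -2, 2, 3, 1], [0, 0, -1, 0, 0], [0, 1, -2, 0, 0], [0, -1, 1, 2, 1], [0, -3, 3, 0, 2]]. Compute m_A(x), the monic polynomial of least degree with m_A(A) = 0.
m_A(x) = (x - 2)^2(x + 1)^2

The characteristic polynomial factors as (x - 2)^2(x + 1)^3. The minimal polynomial is ∏(x - λ)^{k_λ} where k_λ is the size of the largest Jordan block at λ.

For λ = -1: rank(A + I) = 3, and the largest Jordan block has size 2 (the smallest k with rank((A + I)^k) = rank((A + I)^(k+1))).
For λ = 2: rank(A - 2I) = 4, and the largest Jordan block has size 2 (the smallest k with rank((A - 2I)^k) = rank((A - 2I)^(k+1))).

So m_A(x) = (x - 2)^2(x + 1)^2.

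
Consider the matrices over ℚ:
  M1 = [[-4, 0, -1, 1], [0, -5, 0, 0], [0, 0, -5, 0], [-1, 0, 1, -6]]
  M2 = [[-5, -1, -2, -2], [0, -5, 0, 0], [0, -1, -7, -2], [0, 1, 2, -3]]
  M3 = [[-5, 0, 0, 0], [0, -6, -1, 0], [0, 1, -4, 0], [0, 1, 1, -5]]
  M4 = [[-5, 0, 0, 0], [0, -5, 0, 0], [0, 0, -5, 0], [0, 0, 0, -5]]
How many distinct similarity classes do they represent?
Characteristic polynomials: χ_{M1} = (x + 5)^4, χ_{M2} = (x + 5)^4, χ_{M3} = (x + 5)^4, χ_{M4} = (x + 5)^4.

{M1, M2, M3}: invariant factors x + 5, x + 5, (x + 5)^2.

{M4}: invariant factors x + 5, x + 5, x + 5, x + 5.

Matrices are similar if and only if their invariant-factor lists agree; the partition into similarity classes is {M1, M2, M3}, {M4}.

2 classes: {M1, M2, M3}, {M4}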